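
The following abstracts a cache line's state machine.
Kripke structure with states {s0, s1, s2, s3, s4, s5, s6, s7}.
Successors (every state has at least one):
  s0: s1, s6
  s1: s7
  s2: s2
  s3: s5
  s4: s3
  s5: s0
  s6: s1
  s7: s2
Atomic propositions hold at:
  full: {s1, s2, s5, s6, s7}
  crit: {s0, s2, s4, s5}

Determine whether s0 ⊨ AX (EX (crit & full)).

Sat(crit & full) = {s2, s5}
Sat(EX (crit & full)) = {s : some successor in {s2, s5}} = {s2, s3, s7}
Sat(AX (EX (crit & full))) = {s : every successor in {s2, s3, s7}} = {s1, s2, s4, s7}
s0 ∉ Sat(AX (EX (crit & full))) = {s1, s2, s4, s7}, so the formula does not hold at s0.

No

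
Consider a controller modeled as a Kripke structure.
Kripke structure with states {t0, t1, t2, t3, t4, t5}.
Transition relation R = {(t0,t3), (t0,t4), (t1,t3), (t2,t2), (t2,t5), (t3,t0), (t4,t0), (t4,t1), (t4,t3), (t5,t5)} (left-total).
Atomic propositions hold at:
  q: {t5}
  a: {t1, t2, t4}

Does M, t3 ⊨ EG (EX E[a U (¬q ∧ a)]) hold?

Sat(¬q) = {t0, t1, t2, t3, t4}
Sat(¬q ∧ a) = {t1, t2, t4}
E[a U (¬q ∧ a)]: least fixpoint, start Z0 = Sat((¬q ∧ a)) = {t1, t2, t4}, add states in Sat(a) with some successor in Z. Already a fixed point.
Sat(E[a U (¬q ∧ a)]) = {t1, t2, t4}
Sat(EX E[a U (¬q ∧ a)]) = {s : some successor in {t1, t2, t4}} = {t0, t2, t4}
EG (EX E[a U (¬q ∧ a)]): greatest fixpoint, start Z0 = {t0, t2, t4}, keep only states in Sat with some successor in Z. Already a fixed point.
Sat(EG (EX E[a U (¬q ∧ a)])) = {t0, t2, t4}
t3 ∉ Sat(EG (EX E[a U (¬q ∧ a)])) = {t0, t2, t4}, so the formula does not hold at t3.

No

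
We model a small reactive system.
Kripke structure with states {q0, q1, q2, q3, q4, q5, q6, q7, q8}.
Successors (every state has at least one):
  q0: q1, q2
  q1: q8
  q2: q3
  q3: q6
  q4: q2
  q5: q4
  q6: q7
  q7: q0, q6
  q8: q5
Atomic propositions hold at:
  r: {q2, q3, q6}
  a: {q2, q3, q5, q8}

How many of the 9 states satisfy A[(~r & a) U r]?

Sat(~r) = {q0, q1, q4, q5, q7, q8}
Sat(~r & a) = {q5, q8}
A[(~r & a) U r]: least fixpoint, start Z0 = Sat(r) = {q2, q3, q6}, add states in Sat(~r & a) with every successor in Z. Already a fixed point.
Sat(A[(~r & a) U r]) = {q2, q3, q6}
|Sat(A[(~r & a) U r])| = |{q2, q3, q6}| = 3.

3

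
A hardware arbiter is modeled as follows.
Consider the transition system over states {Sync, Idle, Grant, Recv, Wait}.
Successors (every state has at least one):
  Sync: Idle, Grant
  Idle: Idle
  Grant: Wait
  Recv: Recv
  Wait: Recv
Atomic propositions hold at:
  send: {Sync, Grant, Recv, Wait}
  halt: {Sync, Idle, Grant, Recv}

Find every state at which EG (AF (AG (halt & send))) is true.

{Grant, Recv, Wait}

Sat(halt & send) = {Sync, Grant, Recv}
AG (halt & send): greatest fixpoint, start Z0 = {Sync, Grant, Recv}, keep only states in Sat with every successor in Z. Z1 = {Recv}; fixed.
Sat(AG (halt & send)) = {Recv}
AF (AG (halt & send)): least fixpoint, start Z0 = {Recv}, add states with every successor in Z. Z1 = {Recv, Wait}; Z2 = {Grant, Recv, Wait}; fixed.
Sat(AF (AG (halt & send))) = {Grant, Recv, Wait}
EG (AF (AG (halt & send))): greatest fixpoint, start Z0 = {Grant, Recv, Wait}, keep only states in Sat with some successor in Z. Already a fixed point.
Sat(EG (AF (AG (halt & send)))) = {Grant, Recv, Wait}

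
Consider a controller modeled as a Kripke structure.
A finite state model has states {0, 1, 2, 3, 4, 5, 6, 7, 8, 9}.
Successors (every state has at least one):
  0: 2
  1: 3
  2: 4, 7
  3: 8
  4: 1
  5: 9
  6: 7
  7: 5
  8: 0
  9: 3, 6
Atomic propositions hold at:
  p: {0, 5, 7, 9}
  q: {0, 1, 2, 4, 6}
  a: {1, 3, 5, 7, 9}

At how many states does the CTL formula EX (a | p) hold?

Sat(a | p) = {0, 1, 3, 5, 7, 9}
Sat(EX (a | p)) = {s : some successor in {0, 1, 3, 5, 7, 9}} = {1, 2, 4, 5, 6, 7, 8, 9}
|Sat(EX (a | p))| = |{1, 2, 4, 5, 6, 7, 8, 9}| = 8.

8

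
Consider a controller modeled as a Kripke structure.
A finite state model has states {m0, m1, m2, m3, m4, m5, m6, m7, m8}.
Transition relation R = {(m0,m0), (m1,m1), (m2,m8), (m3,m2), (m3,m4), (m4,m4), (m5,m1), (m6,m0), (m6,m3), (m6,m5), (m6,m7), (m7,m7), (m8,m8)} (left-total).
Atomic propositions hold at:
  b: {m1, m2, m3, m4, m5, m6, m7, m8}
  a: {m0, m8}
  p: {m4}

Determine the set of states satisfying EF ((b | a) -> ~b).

{m0, m6}

Sat(b | a) = {m0, m1, m2, m3, m4, m5, m6, m7, m8}
Sat(~b) = {m0}
Sat((b | a) -> ~b) = {m0}
EF ((b | a) -> ~b): least fixpoint, start Z0 = {m0}, add states with some successor in Z. Z1 = {m0, m6}; fixed.
Sat(EF ((b | a) -> ~b)) = {m0, m6}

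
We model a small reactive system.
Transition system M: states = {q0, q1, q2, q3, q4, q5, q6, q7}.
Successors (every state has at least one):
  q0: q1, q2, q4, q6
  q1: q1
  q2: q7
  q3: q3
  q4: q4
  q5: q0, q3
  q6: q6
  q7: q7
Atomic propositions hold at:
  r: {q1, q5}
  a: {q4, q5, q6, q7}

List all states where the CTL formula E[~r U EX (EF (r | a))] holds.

{q0, q1, q2, q4, q5, q6, q7}

Sat(~r) = {q0, q2, q3, q4, q6, q7}
Sat(r | a) = {q1, q4, q5, q6, q7}
EF (r | a): least fixpoint, start Z0 = {q1, q4, q5, q6, q7}, add states with some successor in Z. Z1 = {q0, q1, q2, q4, q5, q6, q7}; fixed.
Sat(EF (r | a)) = {q0, q1, q2, q4, q5, q6, q7}
Sat(EX (EF (r | a))) = {s : some successor in {q0, q1, q2, q4, q5, q6, q7}} = {q0, q1, q2, q4, q5, q6, q7}
E[~r U EX (EF (r | a))]: least fixpoint, start Z0 = Sat(EX (EF (r | a))) = {q0, q1, q2, q4, q5, q6, q7}, add states in Sat(~r) with some successor in Z. Already a fixed point.
Sat(E[~r U EX (EF (r | a))]) = {q0, q1, q2, q4, q5, q6, q7}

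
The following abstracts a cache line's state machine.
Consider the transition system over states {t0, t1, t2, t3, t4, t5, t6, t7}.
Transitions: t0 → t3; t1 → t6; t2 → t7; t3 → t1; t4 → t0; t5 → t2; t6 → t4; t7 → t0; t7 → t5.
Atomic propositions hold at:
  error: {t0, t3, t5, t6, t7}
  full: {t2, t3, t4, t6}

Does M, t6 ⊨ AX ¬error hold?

Yes

Sat(¬error) = {t1, t2, t4}
Sat(AX ¬error) = {s : every successor in {t1, t2, t4}} = {t3, t5, t6}
t6 ∈ Sat(AX ¬error) = {t3, t5, t6}, so the formula holds at t6.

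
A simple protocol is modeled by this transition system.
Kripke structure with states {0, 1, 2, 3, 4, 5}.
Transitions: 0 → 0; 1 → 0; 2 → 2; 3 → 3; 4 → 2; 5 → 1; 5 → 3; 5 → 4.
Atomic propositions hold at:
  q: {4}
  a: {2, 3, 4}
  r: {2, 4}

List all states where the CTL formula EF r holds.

EF r: least fixpoint, start Z0 = {2, 4}, add states with some successor in Z. Z1 = {2, 4, 5}; fixed.
Sat(EF r) = {2, 4, 5}

{2, 4, 5}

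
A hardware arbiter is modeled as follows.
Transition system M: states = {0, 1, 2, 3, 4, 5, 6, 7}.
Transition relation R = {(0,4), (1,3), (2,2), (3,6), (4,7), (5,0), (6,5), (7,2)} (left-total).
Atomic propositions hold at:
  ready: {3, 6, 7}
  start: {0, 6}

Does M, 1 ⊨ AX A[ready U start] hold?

A[ready U start]: least fixpoint, start Z0 = Sat(start) = {0, 6}, add states in Sat(ready) with every successor in Z. Z1 = {0, 3, 6}; fixed.
Sat(A[ready U start]) = {0, 3, 6}
Sat(AX A[ready U start]) = {s : every successor in {0, 3, 6}} = {1, 3, 5}
1 ∈ Sat(AX A[ready U start]) = {1, 3, 5}, so the formula holds at 1.

Yes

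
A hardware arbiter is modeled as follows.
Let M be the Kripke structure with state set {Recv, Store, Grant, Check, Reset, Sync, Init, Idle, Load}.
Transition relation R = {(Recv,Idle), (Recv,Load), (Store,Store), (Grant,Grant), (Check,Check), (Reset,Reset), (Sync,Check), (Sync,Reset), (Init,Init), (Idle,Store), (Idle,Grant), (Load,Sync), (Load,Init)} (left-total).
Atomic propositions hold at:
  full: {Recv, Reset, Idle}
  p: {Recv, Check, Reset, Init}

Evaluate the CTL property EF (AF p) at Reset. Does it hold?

AF p: least fixpoint, start Z0 = {Recv, Check, Reset, Init}, add states with every successor in Z. Z1 = {Recv, Check, Reset, Sync, Init}; Z2 = {Recv, Check, Reset, Sync, Init, Load}; fixed.
Sat(AF p) = {Recv, Check, Reset, Sync, Init, Load}
EF (AF p): least fixpoint, start Z0 = {Recv, Check, Reset, Sync, Init, Load}, add states with some successor in Z. Already a fixed point.
Sat(EF (AF p)) = {Recv, Check, Reset, Sync, Init, Load}
Reset ∈ Sat(EF (AF p)) = {Recv, Check, Reset, Sync, Init, Load}, so the formula holds at Reset.

Yes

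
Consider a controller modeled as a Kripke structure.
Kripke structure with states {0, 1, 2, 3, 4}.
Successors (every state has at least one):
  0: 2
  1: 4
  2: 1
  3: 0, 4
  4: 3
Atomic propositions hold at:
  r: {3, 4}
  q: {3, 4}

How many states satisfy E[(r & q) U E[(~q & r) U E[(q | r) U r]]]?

2

Sat(r & q) = {3, 4}
Sat(~q) = {0, 1, 2}
Sat(~q & r) = ∅
Sat(q | r) = {3, 4}
E[(q | r) U r]: least fixpoint, start Z0 = Sat(r) = {3, 4}, add states in Sat(q | r) with some successor in Z. Already a fixed point.
Sat(E[(q | r) U r]) = {3, 4}
E[(~q & r) U E[(q | r) U r]]: least fixpoint, start Z0 = Sat(E[(q | r) U r]) = {3, 4}, add states in Sat(~q & r) with some successor in Z. Already a fixed point.
Sat(E[(~q & r) U E[(q | r) U r]]) = {3, 4}
E[(r & q) U E[(~q & r) U E[(q | r) U r]]]: least fixpoint, start Z0 = Sat(E[(~q & r) U E[(q | r) U r]]) = {3, 4}, add states in Sat(r & q) with some successor in Z. Already a fixed point.
Sat(E[(r & q) U E[(~q & r) U E[(q | r) U r]]]) = {3, 4}
|Sat(E[(r & q) U E[(~q & r) U E[(q | r) U r]]])| = |{3, 4}| = 2.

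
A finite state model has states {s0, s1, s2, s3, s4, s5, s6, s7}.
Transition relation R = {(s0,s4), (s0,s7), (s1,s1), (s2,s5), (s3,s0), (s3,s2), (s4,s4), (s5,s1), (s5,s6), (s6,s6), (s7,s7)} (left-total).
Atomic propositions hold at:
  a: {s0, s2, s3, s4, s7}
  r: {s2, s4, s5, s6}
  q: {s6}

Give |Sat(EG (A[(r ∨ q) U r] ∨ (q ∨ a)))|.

Sat(r ∨ q) = {s2, s4, s5, s6}
A[(r ∨ q) U r]: least fixpoint, start Z0 = Sat(r) = {s2, s4, s5, s6}, add states in Sat(r ∨ q) with every successor in Z. Already a fixed point.
Sat(A[(r ∨ q) U r]) = {s2, s4, s5, s6}
Sat(q ∨ a) = {s0, s2, s3, s4, s6, s7}
Sat(A[(r ∨ q) U r] ∨ (q ∨ a)) = {s0, s2, s3, s4, s5, s6, s7}
EG (A[(r ∨ q) U r] ∨ (q ∨ a)): greatest fixpoint, start Z0 = {s0, s2, s3, s4, s5, s6, s7}, keep only states in Sat with some successor in Z. Already a fixed point.
Sat(EG (A[(r ∨ q) U r] ∨ (q ∨ a))) = {s0, s2, s3, s4, s5, s6, s7}
|Sat(EG (A[(r ∨ q) U r] ∨ (q ∨ a)))| = |{s0, s2, s3, s4, s5, s6, s7}| = 7.

7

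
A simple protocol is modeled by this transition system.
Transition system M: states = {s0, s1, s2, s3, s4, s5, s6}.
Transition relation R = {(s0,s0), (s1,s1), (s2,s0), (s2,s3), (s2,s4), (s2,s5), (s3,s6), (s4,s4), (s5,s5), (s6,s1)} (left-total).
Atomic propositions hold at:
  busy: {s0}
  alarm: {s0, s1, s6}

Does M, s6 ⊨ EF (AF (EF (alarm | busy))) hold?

Sat(alarm | busy) = {s0, s1, s6}
EF (alarm | busy): least fixpoint, start Z0 = {s0, s1, s6}, add states with some successor in Z. Z1 = {s0, s1, s2, s3, s6}; fixed.
Sat(EF (alarm | busy)) = {s0, s1, s2, s3, s6}
AF (EF (alarm | busy)): least fixpoint, start Z0 = {s0, s1, s2, s3, s6}, add states with every successor in Z. Already a fixed point.
Sat(AF (EF (alarm | busy))) = {s0, s1, s2, s3, s6}
EF (AF (EF (alarm | busy))): least fixpoint, start Z0 = {s0, s1, s2, s3, s6}, add states with some successor in Z. Already a fixed point.
Sat(EF (AF (EF (alarm | busy)))) = {s0, s1, s2, s3, s6}
s6 ∈ Sat(EF (AF (EF (alarm | busy)))) = {s0, s1, s2, s3, s6}, so the formula holds at s6.

Yes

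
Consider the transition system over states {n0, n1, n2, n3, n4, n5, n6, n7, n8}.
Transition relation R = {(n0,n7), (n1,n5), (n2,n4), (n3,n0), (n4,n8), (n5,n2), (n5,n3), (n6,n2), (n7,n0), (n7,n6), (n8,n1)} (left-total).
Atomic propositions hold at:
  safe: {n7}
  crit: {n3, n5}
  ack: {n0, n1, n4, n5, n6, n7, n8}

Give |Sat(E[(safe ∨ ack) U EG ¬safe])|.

8

Sat(safe ∨ ack) = {n0, n1, n4, n5, n6, n7, n8}
Sat(¬safe) = {n0, n1, n2, n3, n4, n5, n6, n8}
EG ¬safe: greatest fixpoint, start Z0 = {n0, n1, n2, n3, n4, n5, n6, n8}, keep only states in Sat with some successor in Z. Z1 = {n1, n2, n3, n4, n5, n6, n8}; Z2 = {n1, n2, n4, n5, n6, n8}; fixed.
Sat(EG ¬safe) = {n1, n2, n4, n5, n6, n8}
E[(safe ∨ ack) U EG ¬safe]: least fixpoint, start Z0 = Sat(EG ¬safe) = {n1, n2, n4, n5, n6, n8}, add states in Sat(safe ∨ ack) with some successor in Z. Z1 = {n1, n2, n4, n5, n6, n7, n8}; Z2 = {n0, n1, n2, n4, n5, n6, n7, n8}; fixed.
Sat(E[(safe ∨ ack) U EG ¬safe]) = {n0, n1, n2, n4, n5, n6, n7, n8}
|Sat(E[(safe ∨ ack) U EG ¬safe])| = |{n0, n1, n2, n4, n5, n6, n7, n8}| = 8.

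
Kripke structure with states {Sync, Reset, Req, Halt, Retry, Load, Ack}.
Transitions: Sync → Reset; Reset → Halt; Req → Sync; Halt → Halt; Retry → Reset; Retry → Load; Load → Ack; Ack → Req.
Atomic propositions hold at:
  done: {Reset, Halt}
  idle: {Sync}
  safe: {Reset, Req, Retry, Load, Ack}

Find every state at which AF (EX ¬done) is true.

Sat(¬done) = {Sync, Req, Retry, Load, Ack}
Sat(EX ¬done) = {s : some successor in {Sync, Req, Retry, Load, Ack}} = {Req, Retry, Load, Ack}
AF (EX ¬done): least fixpoint, start Z0 = {Req, Retry, Load, Ack}, add states with every successor in Z. Already a fixed point.
Sat(AF (EX ¬done)) = {Req, Retry, Load, Ack}

{Req, Retry, Load, Ack}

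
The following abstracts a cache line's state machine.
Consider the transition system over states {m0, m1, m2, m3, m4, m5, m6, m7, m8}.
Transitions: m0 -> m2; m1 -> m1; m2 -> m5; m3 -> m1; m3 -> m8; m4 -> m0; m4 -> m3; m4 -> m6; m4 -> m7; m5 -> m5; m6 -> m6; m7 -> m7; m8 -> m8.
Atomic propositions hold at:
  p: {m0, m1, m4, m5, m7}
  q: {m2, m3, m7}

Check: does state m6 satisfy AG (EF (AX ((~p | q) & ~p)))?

Sat(~p) = {m2, m3, m6, m8}
Sat(~p | q) = {m2, m3, m6, m7, m8}
Sat((~p | q) & ~p) = {m2, m3, m6, m8}
Sat(AX ((~p | q) & ~p)) = {s : every successor in {m2, m3, m6, m8}} = {m0, m6, m8}
EF (AX ((~p | q) & ~p)): least fixpoint, start Z0 = {m0, m6, m8}, add states with some successor in Z. Z1 = {m0, m3, m4, m6, m8}; fixed.
Sat(EF (AX ((~p | q) & ~p))) = {m0, m3, m4, m6, m8}
AG (EF (AX ((~p | q) & ~p))): greatest fixpoint, start Z0 = {m0, m3, m4, m6, m8}, keep only states in Sat with every successor in Z. Z1 = {m6, m8}; fixed.
Sat(AG (EF (AX ((~p | q) & ~p)))) = {m6, m8}
m6 ∈ Sat(AG (EF (AX ((~p | q) & ~p)))) = {m6, m8}, so the formula holds at m6.

Yes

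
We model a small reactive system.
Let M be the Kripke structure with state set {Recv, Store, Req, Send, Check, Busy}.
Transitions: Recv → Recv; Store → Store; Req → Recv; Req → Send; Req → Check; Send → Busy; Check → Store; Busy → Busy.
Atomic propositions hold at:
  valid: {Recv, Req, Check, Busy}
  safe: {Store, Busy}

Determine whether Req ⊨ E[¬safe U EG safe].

Yes

Sat(¬safe) = {Recv, Req, Send, Check}
EG safe: greatest fixpoint, start Z0 = {Store, Busy}, keep only states in Sat with some successor in Z. Already a fixed point.
Sat(EG safe) = {Store, Busy}
E[¬safe U EG safe]: least fixpoint, start Z0 = Sat(EG safe) = {Store, Busy}, add states in Sat(¬safe) with some successor in Z. Z1 = {Store, Send, Check, Busy}; Z2 = {Store, Req, Send, Check, Busy}; fixed.
Sat(E[¬safe U EG safe]) = {Store, Req, Send, Check, Busy}
Req ∈ Sat(E[¬safe U EG safe]) = {Store, Req, Send, Check, Busy}, so the formula holds at Req.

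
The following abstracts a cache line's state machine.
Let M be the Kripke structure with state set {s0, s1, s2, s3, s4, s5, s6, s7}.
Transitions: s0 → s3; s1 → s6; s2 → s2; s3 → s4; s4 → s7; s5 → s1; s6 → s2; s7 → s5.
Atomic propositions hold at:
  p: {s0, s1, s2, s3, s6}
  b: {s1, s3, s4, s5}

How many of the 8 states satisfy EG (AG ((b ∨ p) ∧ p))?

3

Sat(b ∨ p) = {s0, s1, s2, s3, s4, s5, s6}
Sat((b ∨ p) ∧ p) = {s0, s1, s2, s3, s6}
AG ((b ∨ p) ∧ p): greatest fixpoint, start Z0 = {s0, s1, s2, s3, s6}, keep only states in Sat with every successor in Z. Z1 = {s0, s1, s2, s6}; Z2 = {s1, s2, s6}; fixed.
Sat(AG ((b ∨ p) ∧ p)) = {s1, s2, s6}
EG (AG ((b ∨ p) ∧ p)): greatest fixpoint, start Z0 = {s1, s2, s6}, keep only states in Sat with some successor in Z. Already a fixed point.
Sat(EG (AG ((b ∨ p) ∧ p))) = {s1, s2, s6}
|Sat(EG (AG ((b ∨ p) ∧ p)))| = |{s1, s2, s6}| = 3.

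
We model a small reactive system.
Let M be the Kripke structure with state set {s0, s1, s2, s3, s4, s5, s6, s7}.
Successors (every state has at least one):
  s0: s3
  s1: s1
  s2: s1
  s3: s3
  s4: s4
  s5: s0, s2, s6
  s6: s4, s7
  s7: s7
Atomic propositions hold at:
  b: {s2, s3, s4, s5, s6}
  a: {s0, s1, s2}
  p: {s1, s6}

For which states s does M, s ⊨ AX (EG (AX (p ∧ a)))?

{s1, s2}

Sat(p ∧ a) = {s1}
Sat(AX (p ∧ a)) = {s : every successor in {s1}} = {s1, s2}
EG (AX (p ∧ a)): greatest fixpoint, start Z0 = {s1, s2}, keep only states in Sat with some successor in Z. Already a fixed point.
Sat(EG (AX (p ∧ a))) = {s1, s2}
Sat(AX (EG (AX (p ∧ a)))) = {s : every successor in {s1, s2}} = {s1, s2}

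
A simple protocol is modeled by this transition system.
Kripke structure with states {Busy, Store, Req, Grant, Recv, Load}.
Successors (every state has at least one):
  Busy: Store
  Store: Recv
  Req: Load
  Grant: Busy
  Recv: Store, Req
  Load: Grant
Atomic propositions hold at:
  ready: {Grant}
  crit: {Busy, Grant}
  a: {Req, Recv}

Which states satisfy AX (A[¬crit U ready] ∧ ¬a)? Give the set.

{Req, Load}

Sat(¬crit) = {Store, Req, Recv, Load}
A[¬crit U ready]: least fixpoint, start Z0 = Sat(ready) = {Grant}, add states in Sat(¬crit) with every successor in Z. Z1 = {Grant, Load}; Z2 = {Req, Grant, Load}; fixed.
Sat(A[¬crit U ready]) = {Req, Grant, Load}
Sat(¬a) = {Busy, Store, Grant, Load}
Sat(A[¬crit U ready] ∧ ¬a) = {Grant, Load}
Sat(AX (A[¬crit U ready] ∧ ¬a)) = {s : every successor in {Grant, Load}} = {Req, Load}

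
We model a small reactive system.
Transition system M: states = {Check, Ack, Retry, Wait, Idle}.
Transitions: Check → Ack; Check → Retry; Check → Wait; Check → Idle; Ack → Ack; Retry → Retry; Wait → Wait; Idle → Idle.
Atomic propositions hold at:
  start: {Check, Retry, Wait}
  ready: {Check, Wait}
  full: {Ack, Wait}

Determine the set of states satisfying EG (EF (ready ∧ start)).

{Check, Wait}

Sat(ready ∧ start) = {Check, Wait}
EF (ready ∧ start): least fixpoint, start Z0 = {Check, Wait}, add states with some successor in Z. Already a fixed point.
Sat(EF (ready ∧ start)) = {Check, Wait}
EG (EF (ready ∧ start)): greatest fixpoint, start Z0 = {Check, Wait}, keep only states in Sat with some successor in Z. Already a fixed point.
Sat(EG (EF (ready ∧ start))) = {Check, Wait}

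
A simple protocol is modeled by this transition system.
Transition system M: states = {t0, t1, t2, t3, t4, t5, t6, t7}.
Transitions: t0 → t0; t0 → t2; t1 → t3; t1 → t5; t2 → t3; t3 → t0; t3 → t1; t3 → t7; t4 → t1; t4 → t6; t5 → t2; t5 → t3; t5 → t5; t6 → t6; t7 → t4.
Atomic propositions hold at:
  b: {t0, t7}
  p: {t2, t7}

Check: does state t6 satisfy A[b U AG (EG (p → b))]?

Yes

Sat(p → b) = {t0, t1, t3, t4, t5, t6, t7}
EG (p → b): greatest fixpoint, start Z0 = {t0, t1, t3, t4, t5, t6, t7}, keep only states in Sat with some successor in Z. Already a fixed point.
Sat(EG (p → b)) = {t0, t1, t3, t4, t5, t6, t7}
AG (EG (p → b)): greatest fixpoint, start Z0 = {t0, t1, t3, t4, t5, t6, t7}, keep only states in Sat with every successor in Z. Z1 = {t1, t3, t4, t6, t7}; Z2 = {t4, t6, t7}; Z3 = {t6, t7}; Z4 = {t6}; fixed.
Sat(AG (EG (p → b))) = {t6}
A[b U AG (EG (p → b))]: least fixpoint, start Z0 = Sat(AG (EG (p → b))) = {t6}, add states in Sat(b) with every successor in Z. Already a fixed point.
Sat(A[b U AG (EG (p → b))]) = {t6}
t6 ∈ Sat(A[b U AG (EG (p → b))]) = {t6}, so the formula holds at t6.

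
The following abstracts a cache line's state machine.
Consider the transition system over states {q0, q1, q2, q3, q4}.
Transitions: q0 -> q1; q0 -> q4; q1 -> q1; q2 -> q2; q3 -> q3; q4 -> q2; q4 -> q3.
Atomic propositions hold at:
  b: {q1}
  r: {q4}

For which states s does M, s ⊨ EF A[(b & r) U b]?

{q0, q1}

Sat(b & r) = ∅
A[(b & r) U b]: least fixpoint, start Z0 = Sat(b) = {q1}, add states in Sat(b & r) with every successor in Z. Already a fixed point.
Sat(A[(b & r) U b]) = {q1}
EF A[(b & r) U b]: least fixpoint, start Z0 = {q1}, add states with some successor in Z. Z1 = {q0, q1}; fixed.
Sat(EF A[(b & r) U b]) = {q0, q1}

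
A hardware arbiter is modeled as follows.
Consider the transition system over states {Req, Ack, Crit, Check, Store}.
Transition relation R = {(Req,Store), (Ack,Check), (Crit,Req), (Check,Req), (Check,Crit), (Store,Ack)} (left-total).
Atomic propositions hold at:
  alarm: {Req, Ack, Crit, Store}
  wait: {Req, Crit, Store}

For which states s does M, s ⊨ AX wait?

{Req, Crit, Check}

Sat(AX wait) = {s : every successor in {Req, Crit, Store}} = {Req, Crit, Check}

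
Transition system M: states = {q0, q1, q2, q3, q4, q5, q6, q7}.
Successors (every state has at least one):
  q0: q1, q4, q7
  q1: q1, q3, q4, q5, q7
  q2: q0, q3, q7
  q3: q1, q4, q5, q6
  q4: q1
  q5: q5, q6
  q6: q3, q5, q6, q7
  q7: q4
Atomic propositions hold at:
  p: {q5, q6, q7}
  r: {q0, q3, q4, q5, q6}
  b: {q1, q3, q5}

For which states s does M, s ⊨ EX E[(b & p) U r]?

{q0, q1, q2, q3, q5, q6, q7}

Sat(b & p) = {q5}
E[(b & p) U r]: least fixpoint, start Z0 = Sat(r) = {q0, q3, q4, q5, q6}, add states in Sat(b & p) with some successor in Z. Already a fixed point.
Sat(E[(b & p) U r]) = {q0, q3, q4, q5, q6}
Sat(EX E[(b & p) U r]) = {s : some successor in {q0, q3, q4, q5, q6}} = {q0, q1, q2, q3, q5, q6, q7}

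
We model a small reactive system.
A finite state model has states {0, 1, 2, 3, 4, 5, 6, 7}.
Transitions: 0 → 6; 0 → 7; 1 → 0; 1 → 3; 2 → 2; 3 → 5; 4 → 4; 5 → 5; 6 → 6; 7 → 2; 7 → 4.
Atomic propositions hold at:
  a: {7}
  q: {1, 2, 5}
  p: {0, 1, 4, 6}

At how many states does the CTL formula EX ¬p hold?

Sat(¬p) = {2, 3, 5, 7}
Sat(EX ¬p) = {s : some successor in {2, 3, 5, 7}} = {0, 1, 2, 3, 5, 7}
|Sat(EX ¬p)| = |{0, 1, 2, 3, 5, 7}| = 6.

6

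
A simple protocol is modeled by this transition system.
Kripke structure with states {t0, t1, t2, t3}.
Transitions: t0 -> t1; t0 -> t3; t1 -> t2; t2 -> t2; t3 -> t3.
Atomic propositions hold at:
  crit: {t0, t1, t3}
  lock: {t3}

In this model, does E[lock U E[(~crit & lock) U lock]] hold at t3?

Sat(~crit) = {t2}
Sat(~crit & lock) = ∅
E[(~crit & lock) U lock]: least fixpoint, start Z0 = Sat(lock) = {t3}, add states in Sat(~crit & lock) with some successor in Z. Already a fixed point.
Sat(E[(~crit & lock) U lock]) = {t3}
E[lock U E[(~crit & lock) U lock]]: least fixpoint, start Z0 = Sat(E[(~crit & lock) U lock]) = {t3}, add states in Sat(lock) with some successor in Z. Already a fixed point.
Sat(E[lock U E[(~crit & lock) U lock]]) = {t3}
t3 ∈ Sat(E[lock U E[(~crit & lock) U lock]]) = {t3}, so the formula holds at t3.

Yes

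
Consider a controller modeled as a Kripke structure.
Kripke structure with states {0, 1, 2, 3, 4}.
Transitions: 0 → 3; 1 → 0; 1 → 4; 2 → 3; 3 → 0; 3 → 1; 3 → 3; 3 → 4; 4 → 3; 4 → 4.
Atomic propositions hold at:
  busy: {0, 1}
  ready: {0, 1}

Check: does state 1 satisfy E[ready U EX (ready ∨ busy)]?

Yes

Sat(ready ∨ busy) = {0, 1}
Sat(EX (ready ∨ busy)) = {s : some successor in {0, 1}} = {1, 3}
E[ready U EX (ready ∨ busy)]: least fixpoint, start Z0 = Sat(EX (ready ∨ busy)) = {1, 3}, add states in Sat(ready) with some successor in Z. Z1 = {0, 1, 3}; fixed.
Sat(E[ready U EX (ready ∨ busy)]) = {0, 1, 3}
1 ∈ Sat(E[ready U EX (ready ∨ busy)]) = {0, 1, 3}, so the formula holds at 1.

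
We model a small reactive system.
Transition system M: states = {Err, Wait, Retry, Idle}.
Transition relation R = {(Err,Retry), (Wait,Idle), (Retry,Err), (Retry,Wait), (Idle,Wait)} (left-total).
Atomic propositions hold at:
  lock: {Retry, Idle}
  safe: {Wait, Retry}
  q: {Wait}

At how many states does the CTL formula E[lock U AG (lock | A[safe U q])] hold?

3

A[safe U q]: least fixpoint, start Z0 = Sat(q) = {Wait}, add states in Sat(safe) with every successor in Z. Already a fixed point.
Sat(A[safe U q]) = {Wait}
Sat(lock | A[safe U q]) = {Wait, Retry, Idle}
AG (lock | A[safe U q]): greatest fixpoint, start Z0 = {Wait, Retry, Idle}, keep only states in Sat with every successor in Z. Z1 = {Wait, Idle}; fixed.
Sat(AG (lock | A[safe U q])) = {Wait, Idle}
E[lock U AG (lock | A[safe U q])]: least fixpoint, start Z0 = Sat(AG (lock | A[safe U q])) = {Wait, Idle}, add states in Sat(lock) with some successor in Z. Z1 = {Wait, Retry, Idle}; fixed.
Sat(E[lock U AG (lock | A[safe U q])]) = {Wait, Retry, Idle}
|Sat(E[lock U AG (lock | A[safe U q])])| = |{Wait, Retry, Idle}| = 3.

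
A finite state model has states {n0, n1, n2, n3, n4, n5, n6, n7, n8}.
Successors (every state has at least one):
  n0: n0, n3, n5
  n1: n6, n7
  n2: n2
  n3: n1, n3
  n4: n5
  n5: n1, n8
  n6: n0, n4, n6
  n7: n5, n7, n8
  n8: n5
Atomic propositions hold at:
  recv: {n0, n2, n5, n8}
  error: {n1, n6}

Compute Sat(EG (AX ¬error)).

{n0, n2, n7}

Sat(¬error) = {n0, n2, n3, n4, n5, n7, n8}
Sat(AX ¬error) = {s : every successor in {n0, n2, n3, n4, n5, n7, n8}} = {n0, n2, n4, n7, n8}
EG (AX ¬error): greatest fixpoint, start Z0 = {n0, n2, n4, n7, n8}, keep only states in Sat with some successor in Z. Z1 = {n0, n2, n7}; fixed.
Sat(EG (AX ¬error)) = {n0, n2, n7}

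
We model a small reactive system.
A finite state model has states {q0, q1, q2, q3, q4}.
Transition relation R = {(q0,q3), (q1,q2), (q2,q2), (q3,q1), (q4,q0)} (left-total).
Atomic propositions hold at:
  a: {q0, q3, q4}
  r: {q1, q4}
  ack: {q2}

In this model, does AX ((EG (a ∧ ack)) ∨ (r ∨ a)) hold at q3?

Sat(a ∧ ack) = ∅
EG (a ∧ ack): greatest fixpoint, start Z0 = ∅, keep only states in Sat with some successor in Z. Already a fixed point.
Sat(EG (a ∧ ack)) = ∅
Sat(r ∨ a) = {q0, q1, q3, q4}
Sat((EG (a ∧ ack)) ∨ (r ∨ a)) = {q0, q1, q3, q4}
Sat(AX ((EG (a ∧ ack)) ∨ (r ∨ a))) = {s : every successor in {q0, q1, q3, q4}} = {q0, q3, q4}
q3 ∈ Sat(AX ((EG (a ∧ ack)) ∨ (r ∨ a))) = {q0, q3, q4}, so the formula holds at q3.

Yes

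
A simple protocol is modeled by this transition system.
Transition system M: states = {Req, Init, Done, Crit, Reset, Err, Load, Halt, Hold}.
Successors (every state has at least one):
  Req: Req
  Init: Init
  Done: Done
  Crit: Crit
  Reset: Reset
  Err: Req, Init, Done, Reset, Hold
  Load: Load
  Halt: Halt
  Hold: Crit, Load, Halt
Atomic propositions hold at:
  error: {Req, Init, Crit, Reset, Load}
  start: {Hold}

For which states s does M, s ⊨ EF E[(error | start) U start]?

{Err, Hold}

Sat(error | start) = {Req, Init, Crit, Reset, Load, Hold}
E[(error | start) U start]: least fixpoint, start Z0 = Sat(start) = {Hold}, add states in Sat(error | start) with some successor in Z. Already a fixed point.
Sat(E[(error | start) U start]) = {Hold}
EF E[(error | start) U start]: least fixpoint, start Z0 = {Hold}, add states with some successor in Z. Z1 = {Err, Hold}; fixed.
Sat(EF E[(error | start) U start]) = {Err, Hold}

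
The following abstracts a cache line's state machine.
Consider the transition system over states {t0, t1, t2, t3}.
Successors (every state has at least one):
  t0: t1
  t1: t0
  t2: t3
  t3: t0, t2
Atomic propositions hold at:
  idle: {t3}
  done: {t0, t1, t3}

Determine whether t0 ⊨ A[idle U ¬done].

No

Sat(¬done) = {t2}
A[idle U ¬done]: least fixpoint, start Z0 = Sat(¬done) = {t2}, add states in Sat(idle) with every successor in Z. Already a fixed point.
Sat(A[idle U ¬done]) = {t2}
t0 ∉ Sat(A[idle U ¬done]) = {t2}, so the formula does not hold at t0.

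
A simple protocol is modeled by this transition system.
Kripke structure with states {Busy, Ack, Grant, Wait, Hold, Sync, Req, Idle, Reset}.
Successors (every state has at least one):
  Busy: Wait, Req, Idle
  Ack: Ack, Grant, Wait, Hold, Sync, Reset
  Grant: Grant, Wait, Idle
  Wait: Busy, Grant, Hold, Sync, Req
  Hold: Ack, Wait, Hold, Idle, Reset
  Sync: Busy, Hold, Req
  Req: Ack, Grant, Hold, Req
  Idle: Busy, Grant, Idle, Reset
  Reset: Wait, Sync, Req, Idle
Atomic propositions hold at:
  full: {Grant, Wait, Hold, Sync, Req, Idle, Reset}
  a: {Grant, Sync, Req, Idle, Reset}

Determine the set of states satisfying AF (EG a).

{Grant, Sync, Req, Idle, Reset}

EG a: greatest fixpoint, start Z0 = {Grant, Sync, Req, Idle, Reset}, keep only states in Sat with some successor in Z. Already a fixed point.
Sat(EG a) = {Grant, Sync, Req, Idle, Reset}
AF (EG a): least fixpoint, start Z0 = {Grant, Sync, Req, Idle, Reset}, add states with every successor in Z. Already a fixed point.
Sat(AF (EG a)) = {Grant, Sync, Req, Idle, Reset}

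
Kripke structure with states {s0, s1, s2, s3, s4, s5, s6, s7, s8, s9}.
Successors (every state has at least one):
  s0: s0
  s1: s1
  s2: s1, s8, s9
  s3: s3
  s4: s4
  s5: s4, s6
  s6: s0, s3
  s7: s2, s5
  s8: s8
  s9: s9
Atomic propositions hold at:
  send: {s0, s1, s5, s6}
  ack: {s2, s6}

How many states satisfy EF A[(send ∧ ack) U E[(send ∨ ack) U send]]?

Sat(send ∧ ack) = {s6}
Sat(send ∨ ack) = {s0, s1, s2, s5, s6}
E[(send ∨ ack) U send]: least fixpoint, start Z0 = Sat(send) = {s0, s1, s5, s6}, add states in Sat(send ∨ ack) with some successor in Z. Z1 = {s0, s1, s2, s5, s6}; fixed.
Sat(E[(send ∨ ack) U send]) = {s0, s1, s2, s5, s6}
A[(send ∧ ack) U E[(send ∨ ack) U send]]: least fixpoint, start Z0 = Sat(E[(send ∨ ack) U send]) = {s0, s1, s2, s5, s6}, add states in Sat(send ∧ ack) with every successor in Z. Already a fixed point.
Sat(A[(send ∧ ack) U E[(send ∨ ack) U send]]) = {s0, s1, s2, s5, s6}
EF A[(send ∧ ack) U E[(send ∨ ack) U send]]: least fixpoint, start Z0 = {s0, s1, s2, s5, s6}, add states with some successor in Z. Z1 = {s0, s1, s2, s5, s6, s7}; fixed.
Sat(EF A[(send ∧ ack) U E[(send ∨ ack) U send]]) = {s0, s1, s2, s5, s6, s7}
|Sat(EF A[(send ∧ ack) U E[(send ∨ ack) U send]])| = |{s0, s1, s2, s5, s6, s7}| = 6.

6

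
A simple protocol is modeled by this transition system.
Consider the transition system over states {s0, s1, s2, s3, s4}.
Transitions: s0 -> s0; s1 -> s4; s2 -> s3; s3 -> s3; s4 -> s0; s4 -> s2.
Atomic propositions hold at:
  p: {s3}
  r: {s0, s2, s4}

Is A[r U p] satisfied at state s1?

No

A[r U p]: least fixpoint, start Z0 = Sat(p) = {s3}, add states in Sat(r) with every successor in Z. Z1 = {s2, s3}; fixed.
Sat(A[r U p]) = {s2, s3}
s1 ∉ Sat(A[r U p]) = {s2, s3}, so the formula does not hold at s1.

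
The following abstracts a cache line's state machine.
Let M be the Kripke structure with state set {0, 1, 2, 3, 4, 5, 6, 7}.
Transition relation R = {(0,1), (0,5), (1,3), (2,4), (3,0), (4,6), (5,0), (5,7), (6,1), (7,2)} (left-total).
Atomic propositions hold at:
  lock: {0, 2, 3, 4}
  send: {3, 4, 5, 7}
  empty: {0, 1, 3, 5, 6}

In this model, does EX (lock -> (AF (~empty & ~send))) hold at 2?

No

Sat(~empty) = {2, 4, 7}
Sat(~send) = {0, 1, 2, 6}
Sat(~empty & ~send) = {2}
AF (~empty & ~send): least fixpoint, start Z0 = {2}, add states with every successor in Z. Z1 = {2, 7}; fixed.
Sat(AF (~empty & ~send)) = {2, 7}
Sat(lock -> (AF (~empty & ~send))) = {1, 2, 5, 6, 7}
Sat(EX (lock -> (AF (~empty & ~send)))) = {s : some successor in {1, 2, 5, 6, 7}} = {0, 4, 5, 6, 7}
2 ∉ Sat(EX (lock -> (AF (~empty & ~send)))) = {0, 4, 5, 6, 7}, so the formula does not hold at 2.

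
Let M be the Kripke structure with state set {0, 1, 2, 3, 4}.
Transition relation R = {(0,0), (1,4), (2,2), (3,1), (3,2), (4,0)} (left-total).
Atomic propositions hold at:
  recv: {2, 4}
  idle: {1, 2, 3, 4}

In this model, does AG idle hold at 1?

No

AG idle: greatest fixpoint, start Z0 = {1, 2, 3, 4}, keep only states in Sat with every successor in Z. Z1 = {1, 2, 3}; Z2 = {2, 3}; Z3 = {2}; fixed.
Sat(AG idle) = {2}
1 ∉ Sat(AG idle) = {2}, so the formula does not hold at 1.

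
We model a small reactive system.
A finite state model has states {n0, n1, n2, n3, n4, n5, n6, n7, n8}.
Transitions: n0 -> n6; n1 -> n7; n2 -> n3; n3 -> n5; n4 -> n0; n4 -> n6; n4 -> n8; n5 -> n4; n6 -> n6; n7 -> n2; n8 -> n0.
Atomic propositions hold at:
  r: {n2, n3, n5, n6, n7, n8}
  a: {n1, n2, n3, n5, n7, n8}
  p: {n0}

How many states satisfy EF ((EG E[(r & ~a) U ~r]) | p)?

8

Sat(~a) = {n0, n4, n6}
Sat(r & ~a) = {n6}
Sat(~r) = {n0, n1, n4}
E[(r & ~a) U ~r]: least fixpoint, start Z0 = Sat(~r) = {n0, n1, n4}, add states in Sat(r & ~a) with some successor in Z. Already a fixed point.
Sat(E[(r & ~a) U ~r]) = {n0, n1, n4}
EG E[(r & ~a) U ~r]: greatest fixpoint, start Z0 = {n0, n1, n4}, keep only states in Sat with some successor in Z. Z1 = {n4}; Z2 = ∅; fixed.
Sat(EG E[(r & ~a) U ~r]) = ∅
Sat((EG E[(r & ~a) U ~r]) | p) = {n0}
EF ((EG E[(r & ~a) U ~r]) | p): least fixpoint, start Z0 = {n0}, add states with some successor in Z. Z1 = {n0, n4, n8}; Z2 = {n0, n4, n5, n8}; Z3 = {n0, n3, n4, n5, n8}; Z4 = {n0, n2, n3, n4, n5, n8}; Z5 = {n0, n2, n3, n4, n5, n7, n8}; Z6 = {n0, n1, n2, n3, n4, n5, n7, n8}; fixed.
Sat(EF ((EG E[(r & ~a) U ~r]) | p)) = {n0, n1, n2, n3, n4, n5, n7, n8}
|Sat(EF ((EG E[(r & ~a) U ~r]) | p))| = |{n0, n1, n2, n3, n4, n5, n7, n8}| = 8.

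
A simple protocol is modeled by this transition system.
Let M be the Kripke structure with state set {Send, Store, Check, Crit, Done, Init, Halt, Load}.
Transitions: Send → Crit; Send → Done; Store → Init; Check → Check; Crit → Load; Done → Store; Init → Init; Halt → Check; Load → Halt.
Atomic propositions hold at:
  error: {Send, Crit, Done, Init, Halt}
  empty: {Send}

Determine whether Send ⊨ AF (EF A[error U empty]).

Yes

A[error U empty]: least fixpoint, start Z0 = Sat(empty) = {Send}, add states in Sat(error) with every successor in Z. Already a fixed point.
Sat(A[error U empty]) = {Send}
EF A[error U empty]: least fixpoint, start Z0 = {Send}, add states with some successor in Z. Already a fixed point.
Sat(EF A[error U empty]) = {Send}
AF (EF A[error U empty]): least fixpoint, start Z0 = {Send}, add states with every successor in Z. Already a fixed point.
Sat(AF (EF A[error U empty])) = {Send}
Send ∈ Sat(AF (EF A[error U empty])) = {Send}, so the formula holds at Send.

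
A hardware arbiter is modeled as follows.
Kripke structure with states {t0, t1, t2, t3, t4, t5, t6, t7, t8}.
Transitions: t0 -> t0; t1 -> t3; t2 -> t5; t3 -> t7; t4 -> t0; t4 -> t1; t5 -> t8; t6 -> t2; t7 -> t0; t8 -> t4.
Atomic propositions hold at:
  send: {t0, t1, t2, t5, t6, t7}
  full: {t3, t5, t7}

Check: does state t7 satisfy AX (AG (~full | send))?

Sat(~full) = {t0, t1, t2, t4, t6, t8}
Sat(~full | send) = {t0, t1, t2, t4, t5, t6, t7, t8}
AG (~full | send): greatest fixpoint, start Z0 = {t0, t1, t2, t4, t5, t6, t7, t8}, keep only states in Sat with every successor in Z. Z1 = {t0, t2, t4, t5, t6, t7, t8}; Z2 = {t0, t2, t5, t6, t7, t8}; Z3 = {t0, t2, t5, t6, t7}; Z4 = {t0, t2, t6, t7}; Z5 = {t0, t6, t7}; Z6 = {t0, t7}; fixed.
Sat(AG (~full | send)) = {t0, t7}
Sat(AX (AG (~full | send))) = {s : every successor in {t0, t7}} = {t0, t3, t7}
t7 ∈ Sat(AX (AG (~full | send))) = {t0, t3, t7}, so the formula holds at t7.

Yes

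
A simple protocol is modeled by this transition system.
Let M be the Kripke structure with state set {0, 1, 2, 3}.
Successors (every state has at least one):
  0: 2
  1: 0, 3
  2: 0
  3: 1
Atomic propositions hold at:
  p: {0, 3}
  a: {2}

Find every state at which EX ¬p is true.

Sat(¬p) = {1, 2}
Sat(EX ¬p) = {s : some successor in {1, 2}} = {0, 3}

{0, 3}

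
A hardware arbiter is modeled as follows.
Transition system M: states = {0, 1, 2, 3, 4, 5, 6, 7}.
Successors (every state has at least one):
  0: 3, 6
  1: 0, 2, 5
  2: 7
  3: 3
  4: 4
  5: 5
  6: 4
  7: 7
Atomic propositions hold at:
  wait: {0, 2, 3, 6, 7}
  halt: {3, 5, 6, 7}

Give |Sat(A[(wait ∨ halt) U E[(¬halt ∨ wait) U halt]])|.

Sat(wait ∨ halt) = {0, 2, 3, 5, 6, 7}
Sat(¬halt) = {0, 1, 2, 4}
Sat(¬halt ∨ wait) = {0, 1, 2, 3, 4, 6, 7}
E[(¬halt ∨ wait) U halt]: least fixpoint, start Z0 = Sat(halt) = {3, 5, 6, 7}, add states in Sat(¬halt ∨ wait) with some successor in Z. Z1 = {0, 1, 2, 3, 5, 6, 7}; fixed.
Sat(E[(¬halt ∨ wait) U halt]) = {0, 1, 2, 3, 5, 6, 7}
A[(wait ∨ halt) U E[(¬halt ∨ wait) U halt]]: least fixpoint, start Z0 = Sat(E[(¬halt ∨ wait) U halt]) = {0, 1, 2, 3, 5, 6, 7}, add states in Sat(wait ∨ halt) with every successor in Z. Already a fixed point.
Sat(A[(wait ∨ halt) U E[(¬halt ∨ wait) U halt]]) = {0, 1, 2, 3, 5, 6, 7}
|Sat(A[(wait ∨ halt) U E[(¬halt ∨ wait) U halt]])| = |{0, 1, 2, 3, 5, 6, 7}| = 7.

7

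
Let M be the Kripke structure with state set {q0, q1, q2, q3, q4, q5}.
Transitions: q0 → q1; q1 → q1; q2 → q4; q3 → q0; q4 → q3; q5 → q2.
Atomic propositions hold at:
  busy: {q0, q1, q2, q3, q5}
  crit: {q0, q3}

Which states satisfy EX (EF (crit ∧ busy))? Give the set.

Sat(crit ∧ busy) = {q0, q3}
EF (crit ∧ busy): least fixpoint, start Z0 = {q0, q3}, add states with some successor in Z. Z1 = {q0, q3, q4}; Z2 = {q0, q2, q3, q4}; Z3 = {q0, q2, q3, q4, q5}; fixed.
Sat(EF (crit ∧ busy)) = {q0, q2, q3, q4, q5}
Sat(EX (EF (crit ∧ busy))) = {s : some successor in {q0, q2, q3, q4, q5}} = {q2, q3, q4, q5}

{q2, q3, q4, q5}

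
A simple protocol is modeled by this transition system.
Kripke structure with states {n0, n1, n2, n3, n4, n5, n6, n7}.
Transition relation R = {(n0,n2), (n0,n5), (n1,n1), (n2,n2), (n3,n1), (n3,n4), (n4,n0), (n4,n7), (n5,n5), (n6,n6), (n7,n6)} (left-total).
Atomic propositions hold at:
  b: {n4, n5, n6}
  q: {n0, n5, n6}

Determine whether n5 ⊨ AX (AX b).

Yes

Sat(AX b) = {s : every successor in {n4, n5, n6}} = {n5, n6, n7}
Sat(AX (AX b)) = {s : every successor in {n5, n6, n7}} = {n5, n6, n7}
n5 ∈ Sat(AX (AX b)) = {n5, n6, n7}, so the formula holds at n5.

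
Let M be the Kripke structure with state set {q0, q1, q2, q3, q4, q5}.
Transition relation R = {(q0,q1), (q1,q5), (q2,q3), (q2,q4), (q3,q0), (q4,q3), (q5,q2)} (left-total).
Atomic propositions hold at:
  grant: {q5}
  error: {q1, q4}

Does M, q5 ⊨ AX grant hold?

Sat(AX grant) = {s : every successor in {q5}} = {q1}
q5 ∉ Sat(AX grant) = {q1}, so the formula does not hold at q5.

No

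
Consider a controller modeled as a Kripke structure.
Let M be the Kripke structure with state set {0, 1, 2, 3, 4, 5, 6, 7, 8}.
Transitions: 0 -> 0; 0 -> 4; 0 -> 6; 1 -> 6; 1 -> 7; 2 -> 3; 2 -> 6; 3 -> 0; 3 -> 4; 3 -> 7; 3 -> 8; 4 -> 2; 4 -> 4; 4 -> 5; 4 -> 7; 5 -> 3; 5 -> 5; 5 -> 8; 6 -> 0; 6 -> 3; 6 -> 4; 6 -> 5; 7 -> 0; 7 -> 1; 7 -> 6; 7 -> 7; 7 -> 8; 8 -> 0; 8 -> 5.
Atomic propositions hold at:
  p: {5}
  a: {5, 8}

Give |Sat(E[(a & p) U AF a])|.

Sat(a & p) = {5}
AF a: least fixpoint, start Z0 = {5, 8}, add states with every successor in Z. Already a fixed point.
Sat(AF a) = {5, 8}
E[(a & p) U AF a]: least fixpoint, start Z0 = Sat(AF a) = {5, 8}, add states in Sat(a & p) with some successor in Z. Already a fixed point.
Sat(E[(a & p) U AF a]) = {5, 8}
|Sat(E[(a & p) U AF a])| = |{5, 8}| = 2.

2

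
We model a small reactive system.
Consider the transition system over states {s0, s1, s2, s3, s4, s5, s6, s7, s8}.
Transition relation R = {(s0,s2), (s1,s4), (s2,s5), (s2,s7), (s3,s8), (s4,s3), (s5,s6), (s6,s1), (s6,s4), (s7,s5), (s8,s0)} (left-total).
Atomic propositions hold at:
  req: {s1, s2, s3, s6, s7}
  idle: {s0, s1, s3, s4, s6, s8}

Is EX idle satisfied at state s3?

Yes

Sat(EX idle) = {s : some successor in {s0, s1, s3, s4, s6, s8}} = {s1, s3, s4, s5, s6, s8}
s3 ∈ Sat(EX idle) = {s1, s3, s4, s5, s6, s8}, so the formula holds at s3.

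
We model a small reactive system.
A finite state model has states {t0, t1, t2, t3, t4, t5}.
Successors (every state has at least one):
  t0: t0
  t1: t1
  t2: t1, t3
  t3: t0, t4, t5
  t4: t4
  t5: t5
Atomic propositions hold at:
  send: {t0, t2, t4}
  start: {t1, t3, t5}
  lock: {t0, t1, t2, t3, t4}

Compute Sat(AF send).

AF send: least fixpoint, start Z0 = {t0, t2, t4}, add states with every successor in Z. Already a fixed point.
Sat(AF send) = {t0, t2, t4}

{t0, t2, t4}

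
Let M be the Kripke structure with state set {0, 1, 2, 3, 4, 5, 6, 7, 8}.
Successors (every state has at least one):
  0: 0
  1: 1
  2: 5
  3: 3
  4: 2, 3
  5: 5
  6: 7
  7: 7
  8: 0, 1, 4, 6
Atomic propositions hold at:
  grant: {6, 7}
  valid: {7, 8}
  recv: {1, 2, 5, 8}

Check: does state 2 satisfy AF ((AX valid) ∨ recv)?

Sat(AX valid) = {s : every successor in {7, 8}} = {6, 7}
Sat((AX valid) ∨ recv) = {1, 2, 5, 6, 7, 8}
AF ((AX valid) ∨ recv): least fixpoint, start Z0 = {1, 2, 5, 6, 7, 8}, add states with every successor in Z. Already a fixed point.
Sat(AF ((AX valid) ∨ recv)) = {1, 2, 5, 6, 7, 8}
2 ∈ Sat(AF ((AX valid) ∨ recv)) = {1, 2, 5, 6, 7, 8}, so the formula holds at 2.

Yes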